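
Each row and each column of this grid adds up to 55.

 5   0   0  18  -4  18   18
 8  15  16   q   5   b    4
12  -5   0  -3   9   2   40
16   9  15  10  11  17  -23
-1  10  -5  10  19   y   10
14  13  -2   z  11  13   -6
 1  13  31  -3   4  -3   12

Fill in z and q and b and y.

The known cells in row 6 total 43, leaving 55 − 43 = 12 for the blank.
The known cells in row 5 total 43, leaving 55 − 43 = 12 for the blank.
The known cells in column 4 total 44, leaving 55 − 44 = 11 for the blank.
The known cells in row 2 total 59, leaving 55 − 59 = -4 for the blank.

z = 12, q = 11, b = -4, y = 12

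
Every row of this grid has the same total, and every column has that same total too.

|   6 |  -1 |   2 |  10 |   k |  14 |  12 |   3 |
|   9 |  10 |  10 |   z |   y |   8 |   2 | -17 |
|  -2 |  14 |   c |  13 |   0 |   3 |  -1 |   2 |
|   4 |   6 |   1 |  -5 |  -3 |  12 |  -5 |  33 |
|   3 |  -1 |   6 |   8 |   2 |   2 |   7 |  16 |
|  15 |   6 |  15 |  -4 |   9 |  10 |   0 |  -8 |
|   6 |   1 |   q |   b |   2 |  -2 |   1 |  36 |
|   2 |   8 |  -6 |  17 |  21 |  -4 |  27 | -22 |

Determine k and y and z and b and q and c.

k = -3, y = 15, z = 6, b = -2, q = 1, c = 14

Rows 4 and 5 both sum to 43, so that's the common total.
Row 1 has 6 − 1 + 2 + 10 + 14 + 12 + 3 = 46; the blank must be 43 − 46 = -3.
Column 5 has -3 + 0 − 3 + 2 + 9 + 2 + 21 = 28; the blank must be 43 − 28 = 15.
Row 3 has -2 + 14 + 13 + 0 + 3 − 1 + 2 = 29; the blank must be 43 − 29 = 14.
Column 3 has 2 + 10 + 14 + 1 + 6 + 15 − 6 = 42; the blank must be 43 − 42 = 1.
Row 7 has 6 + 1 + 1 + 2 − 2 + 1 + 36 = 45; the blank must be 43 − 45 = -2.
Row 2 has 9 + 10 + 10 + 15 + 8 + 2 − 17 = 37; the blank must be 43 − 37 = 6.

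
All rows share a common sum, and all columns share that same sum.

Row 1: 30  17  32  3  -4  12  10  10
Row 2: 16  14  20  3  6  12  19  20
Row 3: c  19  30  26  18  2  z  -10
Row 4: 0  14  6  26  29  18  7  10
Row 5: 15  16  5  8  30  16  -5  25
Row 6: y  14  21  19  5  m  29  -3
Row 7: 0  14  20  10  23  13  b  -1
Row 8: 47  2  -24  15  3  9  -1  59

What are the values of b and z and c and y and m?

b = 31, z = 20, c = 5, y = -3, m = 28

Rows 1 and 2 both sum to 110, so that's the common total.
The known cells in column 6 total 82, leaving 110 − 82 = 28 for the blank.
The known cells in row 6 total 113, leaving 110 − 113 = -3 for the blank.
The known cells in column 1 total 105, leaving 110 − 105 = 5 for the blank.
The known cells in row 3 total 90, leaving 110 − 90 = 20 for the blank.
The known cells in row 7 total 79, leaving 110 − 79 = 31 for the blank.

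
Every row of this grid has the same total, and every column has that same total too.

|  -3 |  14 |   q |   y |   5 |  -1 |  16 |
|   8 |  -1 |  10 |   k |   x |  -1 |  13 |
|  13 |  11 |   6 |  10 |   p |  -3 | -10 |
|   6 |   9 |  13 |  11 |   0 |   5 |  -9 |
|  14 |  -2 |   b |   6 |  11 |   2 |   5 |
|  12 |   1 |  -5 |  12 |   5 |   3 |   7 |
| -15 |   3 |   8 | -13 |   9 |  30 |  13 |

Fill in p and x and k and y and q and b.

Rows 4 and 6 both sum to 35, so that's the common total.
Row 3 has 13 + 11 + 6 + 10 − 3 − 10 = 27; the blank must be 35 − 27 = 8.
Column 5 has 5 + 8 + 0 + 11 + 5 + 9 = 38; the blank must be 35 − 38 = -3.
Row 5 has 14 − 2 + 6 + 11 + 2 + 5 = 36; the blank must be 35 − 36 = -1.
Column 3 has 10 + 6 + 13 − 1 − 5 + 8 = 31; the blank must be 35 − 31 = 4.
Row 1 has -3 + 14 + 4 + 5 − 1 + 16 = 35; the blank must be 35 − 35 = 0.
Row 2 has 8 − 1 + 10 − 3 − 1 + 13 = 26; the blank must be 35 − 26 = 9.

p = 8, x = -3, k = 9, y = 0, q = 4, b = -1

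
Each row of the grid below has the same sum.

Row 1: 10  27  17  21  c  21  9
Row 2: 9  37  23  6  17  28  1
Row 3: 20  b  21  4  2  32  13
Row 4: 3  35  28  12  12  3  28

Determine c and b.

Rows 2 and 4 both add up to 121, so every row sums to 121.
Row 1: 10 + 27 + 17 + 21 + 21 + 9 = 105, so the missing entry is 121 − 105 = 16.
Row 3: 20 + 21 + 4 + 2 + 32 + 13 = 92, so the missing entry is 121 − 92 = 29.

c = 16, b = 29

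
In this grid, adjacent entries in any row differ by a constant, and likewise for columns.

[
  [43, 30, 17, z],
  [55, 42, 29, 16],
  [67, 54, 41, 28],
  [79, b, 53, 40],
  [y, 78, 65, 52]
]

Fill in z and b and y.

z = 4, b = 66, y = 91

Along each row the entries change by -13 per step; down each column they change by 12.
Row 1: from 43 at column 1, stepping by -13 to column 4 gives 4.
Row 4: from 79 at column 1, stepping by -13 to column 2 gives 66.
Row 5: from 78 at column 2, stepping by -13 to column 1 gives 91.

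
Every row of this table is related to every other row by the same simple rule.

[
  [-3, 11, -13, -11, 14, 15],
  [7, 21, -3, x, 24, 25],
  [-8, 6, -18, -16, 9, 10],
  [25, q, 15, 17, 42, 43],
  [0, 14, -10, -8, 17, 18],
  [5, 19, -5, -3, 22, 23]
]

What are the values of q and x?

q = 39, x = -1

The difference between any two rows is the same in every column — this is an addition table with the headers hidden.
Row 4 minus row 1 is 25 − (-3) = 28, so its entry in column 2 is 11 + 28 = 39.
Row 2 minus row 1 is 7 − (-3) = 10, so its entry in column 4 is -11 + 10 = -1.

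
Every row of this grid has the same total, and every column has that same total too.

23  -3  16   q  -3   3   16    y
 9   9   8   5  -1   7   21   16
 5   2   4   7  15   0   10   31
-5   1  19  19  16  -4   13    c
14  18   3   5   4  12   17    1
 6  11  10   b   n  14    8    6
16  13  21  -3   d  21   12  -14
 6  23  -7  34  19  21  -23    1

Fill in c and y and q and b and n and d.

c = 15, y = 18, q = 4, b = 3, n = 16, d = 8

Rows 2 and 3 both sum to 74, so that's the common total.
Row 4 has -5 + 1 + 19 + 19 + 16 − 4 + 13 = 59; the blank must be 74 − 59 = 15.
Column 8 has 16 + 31 + 15 + 1 + 6 − 14 + 1 = 56; the blank must be 74 − 56 = 18.
Row 1 has 23 − 3 + 16 − 3 + 3 + 16 + 18 = 70; the blank must be 74 − 70 = 4.
Row 7 has 16 + 13 + 21 − 3 + 21 + 12 − 14 = 66; the blank must be 74 − 66 = 8.
Column 5 has -3 − 1 + 15 + 16 + 4 + 8 + 19 = 58; the blank must be 74 − 58 = 16.
Row 6 has 6 + 11 + 10 + 16 + 14 + 8 + 6 = 71; the blank must be 74 − 71 = 3.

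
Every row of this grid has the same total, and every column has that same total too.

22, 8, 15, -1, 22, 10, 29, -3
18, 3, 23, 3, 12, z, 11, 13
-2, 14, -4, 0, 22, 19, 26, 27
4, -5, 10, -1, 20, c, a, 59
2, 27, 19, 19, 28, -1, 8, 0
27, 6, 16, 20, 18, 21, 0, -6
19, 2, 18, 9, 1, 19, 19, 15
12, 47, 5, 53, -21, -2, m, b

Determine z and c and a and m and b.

z = 19, c = 17, a = -2, m = 11, b = -3

Rows 1 and 3 both sum to 102, so that's the common total.
Column 8: -3 + 13 + 27 + 59 + 0 − 6 + 15 = 105, so its missing entry is 102 − 105 = -3.
Row 2: 18 + 3 + 23 + 3 + 12 + 11 + 13 = 83, so its missing entry is 102 − 83 = 19.
Row 8: 12 + 47 + 5 + 53 − 21 − 2 − 3 = 91, so its missing entry is 102 − 91 = 11.
Column 7: 29 + 11 + 26 + 8 + 0 + 19 + 11 = 104, so its missing entry is 102 − 104 = -2.
Row 4: 4 − 5 + 10 − 1 + 20 − 2 + 59 = 85, so its missing entry is 102 − 85 = 17.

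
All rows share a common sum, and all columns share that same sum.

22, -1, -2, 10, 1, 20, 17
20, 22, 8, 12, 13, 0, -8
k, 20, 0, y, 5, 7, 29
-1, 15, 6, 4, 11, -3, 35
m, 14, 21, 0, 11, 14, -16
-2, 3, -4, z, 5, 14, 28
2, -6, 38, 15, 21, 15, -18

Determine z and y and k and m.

z = 23, y = 3, k = 3, m = 23

Rows 1 and 2 both sum to 67, so that's the common total.
Row 6: -2 + 3 − 4 + 5 + 14 + 28 = 44, so its missing entry is 67 − 44 = 23.
Row 5: 14 + 21 + 0 + 11 + 14 − 16 = 44, so its missing entry is 67 − 44 = 23.
Column 4: 10 + 12 + 4 + 0 + 23 + 15 = 64, so its missing entry is 67 − 64 = 3.
Row 3: 20 + 0 + 3 + 5 + 7 + 29 = 64, so its missing entry is 67 − 64 = 3.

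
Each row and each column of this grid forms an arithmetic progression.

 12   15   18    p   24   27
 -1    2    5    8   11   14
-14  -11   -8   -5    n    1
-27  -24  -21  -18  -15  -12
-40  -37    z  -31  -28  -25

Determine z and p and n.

z = -34, p = 21, n = -2

Along each row the entries change by 3 per step; down each column they change by -13.
Row 5: from -40 at column 1, stepping by 3 to column 3 gives -34.
Row 1: from 12 at column 1, stepping by 3 to column 4 gives 21.
Row 3: from -14 at column 1, stepping by 3 to column 5 gives -2.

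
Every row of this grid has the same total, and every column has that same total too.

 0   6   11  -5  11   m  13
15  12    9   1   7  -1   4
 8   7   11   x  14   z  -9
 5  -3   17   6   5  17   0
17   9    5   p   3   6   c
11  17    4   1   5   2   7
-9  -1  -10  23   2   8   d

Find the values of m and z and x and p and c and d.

m = 11, z = 4, x = 12, p = 9, c = -2, d = 34

Rows 2 and 4 both sum to 47, so that's the common total.
Row 1: 0 + 6 + 11 − 5 + 11 + 13 = 36, so its missing entry is 47 − 36 = 11.
Row 7: -9 − 1 − 10 + 23 + 2 + 8 = 13, so its missing entry is 47 − 13 = 34.
Column 7: 13 + 4 − 9 + 0 + 7 + 34 = 49, so its missing entry is 47 − 49 = -2.
Row 5: 17 + 9 + 5 + 3 + 6 − 2 = 38, so its missing entry is 47 − 38 = 9.
Column 4: -5 + 1 + 6 + 9 + 1 + 23 = 35, so its missing entry is 47 − 35 = 12.
Row 3: 8 + 7 + 11 + 12 + 14 − 9 = 43, so its missing entry is 47 − 43 = 4.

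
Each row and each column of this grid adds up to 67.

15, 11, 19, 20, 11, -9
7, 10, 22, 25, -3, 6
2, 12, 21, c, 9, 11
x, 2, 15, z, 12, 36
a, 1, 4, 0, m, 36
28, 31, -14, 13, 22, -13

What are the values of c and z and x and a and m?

Column 5: 11 − 3 + 9 + 12 + 22 = 51, so its missing entry is 67 − 51 = 16.
Row 5: 1 + 4 + 0 + 16 + 36 = 57, so its missing entry is 67 − 57 = 10.
Column 1: 15 + 7 + 2 + 10 + 28 = 62, so its missing entry is 67 − 62 = 5.
Row 3: 2 + 12 + 21 + 9 + 11 = 55, so its missing entry is 67 − 55 = 12.
Row 4: 5 + 2 + 15 + 12 + 36 = 70, so its missing entry is 67 − 70 = -3.

c = 12, z = -3, x = 5, a = 10, m = 16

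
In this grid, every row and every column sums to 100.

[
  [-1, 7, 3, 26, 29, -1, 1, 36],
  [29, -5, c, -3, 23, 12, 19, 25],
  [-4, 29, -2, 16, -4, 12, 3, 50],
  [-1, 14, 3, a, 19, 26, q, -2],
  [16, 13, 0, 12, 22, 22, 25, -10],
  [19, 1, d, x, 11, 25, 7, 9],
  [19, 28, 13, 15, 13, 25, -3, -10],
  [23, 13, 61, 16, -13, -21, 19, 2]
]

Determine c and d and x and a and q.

c = 0, d = 22, x = 6, a = 12, q = 29

The known cells in row 2 total 100, leaving 100 − 100 = 0 for the blank.
The known cells in column 7 total 71, leaving 100 − 71 = 29 for the blank.
The known cells in row 4 total 88, leaving 100 − 88 = 12 for the blank.
The known cells in column 4 total 94, leaving 100 − 94 = 6 for the blank.
The known cells in row 6 total 78, leaving 100 − 78 = 22 for the blank.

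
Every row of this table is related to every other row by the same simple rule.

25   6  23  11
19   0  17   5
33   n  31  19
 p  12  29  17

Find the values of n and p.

n = 14, p = 31

The difference between any two rows is the same in every column — this is an addition table with the headers hidden.
Row 3 minus row 1 is 19 − 11 = 8, so its entry in column 2 is 6 + 8 = 14.
Row 4 minus row 1 is 17 − 11 = 6, so its entry in column 1 is 25 + 6 = 31.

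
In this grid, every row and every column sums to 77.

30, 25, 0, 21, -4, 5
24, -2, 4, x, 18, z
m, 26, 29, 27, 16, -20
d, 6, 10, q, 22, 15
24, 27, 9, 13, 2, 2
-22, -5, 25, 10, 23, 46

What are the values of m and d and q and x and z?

Column 6 has 5 − 20 + 15 + 2 + 46 = 48; the blank must be 77 − 48 = 29.
Row 3 has 26 + 29 + 27 + 16 − 20 = 78; the blank must be 77 − 78 = -1.
Column 1 has 30 + 24 − 1 + 24 − 22 = 55; the blank must be 77 − 55 = 22.
Row 4 has 22 + 6 + 10 + 22 + 15 = 75; the blank must be 77 − 75 = 2.
Row 2 has 24 − 2 + 4 + 18 + 29 = 73; the blank must be 77 − 73 = 4.

m = -1, d = 22, q = 2, x = 4, z = 29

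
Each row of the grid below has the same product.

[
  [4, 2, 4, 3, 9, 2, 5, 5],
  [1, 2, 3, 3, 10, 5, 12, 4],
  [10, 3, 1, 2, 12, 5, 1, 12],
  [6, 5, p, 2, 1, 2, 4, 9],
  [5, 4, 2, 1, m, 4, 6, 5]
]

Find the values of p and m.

Rows 1 and 2 each multiply to 43200, so every row has product 43200.
Row 4: 6×5×2×1×2×4×9 = 4320, so the missing entry is 43200 ÷ 4320 = 10.
Row 5: 5×4×2×1×4×6×5 = 4800, so the missing entry is 43200 ÷ 4800 = 9.

p = 10, m = 9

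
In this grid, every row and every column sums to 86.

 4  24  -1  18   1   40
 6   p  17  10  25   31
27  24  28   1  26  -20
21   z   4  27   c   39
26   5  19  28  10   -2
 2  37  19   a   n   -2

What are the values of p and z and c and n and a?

p = -3, z = -1, c = -4, n = 28, a = 2

Row 2: 6 + 17 + 10 + 25 + 31 = 89, so its missing entry is 86 − 89 = -3.
Column 2: 24 − 3 + 24 + 5 + 37 = 87, so its missing entry is 86 − 87 = -1.
Row 4: 21 − 1 + 4 + 27 + 39 = 90, so its missing entry is 86 − 90 = -4.
Column 5: 1 + 25 + 26 − 4 + 10 = 58, so its missing entry is 86 − 58 = 28.
Row 6: 2 + 37 + 19 + 28 − 2 = 84, so its missing entry is 86 − 84 = 2.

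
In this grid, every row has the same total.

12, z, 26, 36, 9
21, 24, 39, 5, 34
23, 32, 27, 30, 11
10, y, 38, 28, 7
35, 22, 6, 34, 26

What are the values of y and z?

y = 40, z = 40

Rows 2 and 3 both add up to 123, so every row sums to 123.
Row 4: 10 + 38 + 28 + 7 = 83, so the missing entry is 123 − 83 = 40.
Row 1: 12 + 26 + 36 + 9 = 83, so the missing entry is 123 − 83 = 40.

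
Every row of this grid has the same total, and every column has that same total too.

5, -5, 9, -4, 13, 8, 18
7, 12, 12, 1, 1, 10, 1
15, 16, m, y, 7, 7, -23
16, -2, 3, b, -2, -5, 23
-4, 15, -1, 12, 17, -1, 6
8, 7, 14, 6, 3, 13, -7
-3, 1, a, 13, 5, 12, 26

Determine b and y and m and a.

Rows 1 and 2 both sum to 44, so that's the common total.
The known cells in row 7 total 54, leaving 44 − 54 = -10 for the blank.
The known cells in row 4 total 33, leaving 44 − 33 = 11 for the blank.
The known cells in column 4 total 39, leaving 44 − 39 = 5 for the blank.
The known cells in row 3 total 27, leaving 44 − 27 = 17 for the blank.

b = 11, y = 5, m = 17, a = -10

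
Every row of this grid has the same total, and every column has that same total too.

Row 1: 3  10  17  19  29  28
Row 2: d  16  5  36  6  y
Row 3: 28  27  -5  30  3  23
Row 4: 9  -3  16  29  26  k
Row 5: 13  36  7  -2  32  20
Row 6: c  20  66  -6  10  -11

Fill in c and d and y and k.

Rows 1 and 3 both sum to 106, so that's the common total.
The known cells in row 6 total 79, leaving 106 − 79 = 27 for the blank.
The known cells in column 1 total 80, leaving 106 − 80 = 26 for the blank.
The known cells in row 4 total 77, leaving 106 − 77 = 29 for the blank.
The known cells in row 2 total 89, leaving 106 − 89 = 17 for the blank.

c = 27, d = 26, y = 17, k = 29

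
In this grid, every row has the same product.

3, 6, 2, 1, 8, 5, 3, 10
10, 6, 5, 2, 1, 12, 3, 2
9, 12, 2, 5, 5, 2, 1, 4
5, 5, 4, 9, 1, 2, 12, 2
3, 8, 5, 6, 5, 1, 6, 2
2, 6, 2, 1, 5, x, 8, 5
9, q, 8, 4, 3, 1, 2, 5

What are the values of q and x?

Rows 2 and 3 each multiply to 43200, so every row has product 43200.
Row 7: 9×8×4×3×1×2×5 = 8640, so the missing entry is 43200 ÷ 8640 = 5.
Row 6: 2×6×2×1×5×8×5 = 4800, so the missing entry is 43200 ÷ 4800 = 9.

q = 5, x = 9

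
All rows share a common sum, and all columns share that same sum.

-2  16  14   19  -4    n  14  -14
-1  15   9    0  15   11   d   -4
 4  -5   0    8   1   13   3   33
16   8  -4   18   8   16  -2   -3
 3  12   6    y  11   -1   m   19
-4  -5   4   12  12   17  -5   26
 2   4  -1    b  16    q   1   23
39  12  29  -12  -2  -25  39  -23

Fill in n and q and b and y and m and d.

Rows 3 and 4 both sum to 57, so that's the common total.
The known cells in row 1 total 43, leaving 57 − 43 = 14 for the blank.
The known cells in column 6 total 45, leaving 57 − 45 = 12 for the blank.
The known cells in row 2 total 45, leaving 57 − 45 = 12 for the blank.
The known cells in column 7 total 62, leaving 57 − 62 = -5 for the blank.
The known cells in row 5 total 45, leaving 57 − 45 = 12 for the blank.
The known cells in row 7 total 57, leaving 57 − 57 = 0 for the blank.

n = 14, q = 12, b = 0, y = 12, m = -5, d = 12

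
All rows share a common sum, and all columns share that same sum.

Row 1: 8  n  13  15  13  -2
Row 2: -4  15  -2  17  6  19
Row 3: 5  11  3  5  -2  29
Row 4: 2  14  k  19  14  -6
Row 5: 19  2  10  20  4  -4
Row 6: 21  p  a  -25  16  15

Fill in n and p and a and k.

Rows 2 and 3 both sum to 51, so that's the common total.
Row 1 has 8 + 13 + 15 + 13 − 2 = 47; the blank must be 51 − 47 = 4.
Row 4 has 2 + 14 + 19 + 14 − 6 = 43; the blank must be 51 − 43 = 8.
Column 2 has 4 + 15 + 11 + 14 + 2 = 46; the blank must be 51 − 46 = 5.
Row 6 has 21 + 5 − 25 + 16 + 15 = 32; the blank must be 51 − 32 = 19.

n = 4, p = 5, a = 19, k = 8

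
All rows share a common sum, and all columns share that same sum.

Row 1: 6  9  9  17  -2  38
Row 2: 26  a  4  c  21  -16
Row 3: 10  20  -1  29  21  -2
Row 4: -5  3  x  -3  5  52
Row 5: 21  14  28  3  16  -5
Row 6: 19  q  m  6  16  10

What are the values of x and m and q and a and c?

x = 25, m = 12, q = 14, a = 17, c = 25

Rows 1 and 3 both sum to 77, so that's the common total.
The known cells in row 4 total 52, leaving 77 − 52 = 25 for the blank.
The known cells in column 4 total 52, leaving 77 − 52 = 25 for the blank.
The known cells in row 2 total 60, leaving 77 − 60 = 17 for the blank.
The known cells in column 2 total 63, leaving 77 − 63 = 14 for the blank.
The known cells in row 6 total 65, leaving 77 − 65 = 12 for the blank.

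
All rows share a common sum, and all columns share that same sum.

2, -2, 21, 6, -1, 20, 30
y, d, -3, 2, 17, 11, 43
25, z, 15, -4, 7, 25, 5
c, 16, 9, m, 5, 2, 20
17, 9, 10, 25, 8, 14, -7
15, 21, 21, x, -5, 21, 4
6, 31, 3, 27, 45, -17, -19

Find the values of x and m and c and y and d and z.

Rows 1 and 5 both sum to 76, so that's the common total.
Row 3 has 25 + 15 − 4 + 7 + 25 + 5 = 73; the blank must be 76 − 73 = 3.
Column 2 has -2 + 3 + 16 + 9 + 21 + 31 = 78; the blank must be 76 − 78 = -2.
Row 2 has -2 − 3 + 2 + 17 + 11 + 43 = 68; the blank must be 76 − 68 = 8.
Column 1 has 2 + 8 + 25 + 17 + 15 + 6 = 73; the blank must be 76 − 73 = 3.
Row 4 has 3 + 16 + 9 + 5 + 2 + 20 = 55; the blank must be 76 − 55 = 21.
Row 6 has 15 + 21 + 21 − 5 + 21 + 4 = 77; the blank must be 76 − 77 = -1.

x = -1, m = 21, c = 3, y = 8, d = -2, z = 3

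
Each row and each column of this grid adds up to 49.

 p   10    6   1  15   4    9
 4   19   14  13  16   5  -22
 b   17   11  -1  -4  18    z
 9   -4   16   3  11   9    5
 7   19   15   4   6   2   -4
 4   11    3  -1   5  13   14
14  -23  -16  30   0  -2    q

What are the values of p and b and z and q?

p = 4, b = 7, z = 1, q = 46

Row 7 has 14 − 23 − 16 + 30 + 0 − 2 = 3; the blank must be 49 − 3 = 46.
Column 7 has 9 − 22 + 5 − 4 + 14 + 46 = 48; the blank must be 49 − 48 = 1.
Row 3 has 17 + 11 − 1 − 4 + 18 + 1 = 42; the blank must be 49 − 42 = 7.
Row 1 has 10 + 6 + 1 + 15 + 4 + 9 = 45; the blank must be 49 − 45 = 4.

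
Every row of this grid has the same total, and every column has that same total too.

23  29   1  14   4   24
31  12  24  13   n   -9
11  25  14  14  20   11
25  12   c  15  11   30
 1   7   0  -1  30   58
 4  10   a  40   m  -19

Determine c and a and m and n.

c = 2, a = 54, m = 6, n = 24

Rows 1 and 3 both sum to 95, so that's the common total.
The known cells in row 4 total 93, leaving 95 − 93 = 2 for the blank.
The known cells in row 2 total 71, leaving 95 − 71 = 24 for the blank.
The known cells in column 5 total 89, leaving 95 − 89 = 6 for the blank.
The known cells in row 6 total 41, leaving 95 − 41 = 54 for the blank.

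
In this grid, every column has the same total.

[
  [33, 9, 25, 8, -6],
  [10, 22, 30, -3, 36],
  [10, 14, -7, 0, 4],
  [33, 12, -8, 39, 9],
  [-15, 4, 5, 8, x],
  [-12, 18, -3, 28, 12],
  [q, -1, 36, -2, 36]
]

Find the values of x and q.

The complete columns each total 78.
Column 5 is missing 78 − 91 = -13 (since -6 + 36 + 4 + 9 + 12 + 36 = 91).
Column 1 is missing 78 − 59 = 19 (since 33 + 10 + 10 + 33 − 15 − 12 = 59).

x = -13, q = 19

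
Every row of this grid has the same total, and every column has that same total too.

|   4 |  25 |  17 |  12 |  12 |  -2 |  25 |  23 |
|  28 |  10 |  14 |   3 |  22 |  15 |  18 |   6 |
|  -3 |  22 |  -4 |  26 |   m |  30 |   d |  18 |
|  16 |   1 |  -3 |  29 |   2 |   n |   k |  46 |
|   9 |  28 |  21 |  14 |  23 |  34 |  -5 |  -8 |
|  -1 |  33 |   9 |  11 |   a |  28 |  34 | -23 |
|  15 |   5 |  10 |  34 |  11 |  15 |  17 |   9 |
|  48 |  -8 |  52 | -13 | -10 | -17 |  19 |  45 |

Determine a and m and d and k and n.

Rows 1 and 2 both sum to 116, so that's the common total.
Row 6 has -1 + 33 + 9 + 11 + 28 + 34 − 23 = 91; the blank must be 116 − 91 = 25.
Column 5 has 12 + 22 + 2 + 23 + 25 + 11 − 10 = 85; the blank must be 116 − 85 = 31.
Row 3 has -3 + 22 − 4 + 26 + 31 + 30 + 18 = 120; the blank must be 116 − 120 = -4.
Column 7 has 25 + 18 − 4 − 5 + 34 + 17 + 19 = 104; the blank must be 116 − 104 = 12.
Row 4 has 16 + 1 − 3 + 29 + 2 + 12 + 46 = 103; the blank must be 116 − 103 = 13.

a = 25, m = 31, d = -4, k = 12, n = 13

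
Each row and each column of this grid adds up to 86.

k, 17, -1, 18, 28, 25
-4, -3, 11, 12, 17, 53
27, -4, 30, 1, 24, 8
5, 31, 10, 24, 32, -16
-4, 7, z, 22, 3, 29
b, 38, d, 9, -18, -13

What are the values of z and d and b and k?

Row 1 has 17 − 1 + 18 + 28 + 25 = 87; the blank must be 86 − 87 = -1.
Column 1 has -1 − 4 + 27 + 5 − 4 = 23; the blank must be 86 − 23 = 63.
Row 5 has -4 + 7 + 22 + 3 + 29 = 57; the blank must be 86 − 57 = 29.
Row 6 has 63 + 38 + 9 − 18 − 13 = 79; the blank must be 86 − 79 = 7.

z = 29, d = 7, b = 63, k = -1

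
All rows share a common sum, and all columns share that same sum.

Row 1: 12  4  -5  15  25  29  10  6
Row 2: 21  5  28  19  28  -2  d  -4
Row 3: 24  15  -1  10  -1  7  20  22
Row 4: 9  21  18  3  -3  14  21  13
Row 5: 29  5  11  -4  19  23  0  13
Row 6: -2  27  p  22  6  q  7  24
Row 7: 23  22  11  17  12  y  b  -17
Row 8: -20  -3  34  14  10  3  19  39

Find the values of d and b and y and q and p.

d = 1, b = 18, y = 10, q = 12, p = 0

Rows 1 and 3 both sum to 96, so that's the common total.
Row 2 has 21 + 5 + 28 + 19 + 28 − 2 − 4 = 95; the blank must be 96 − 95 = 1.
Column 7 has 10 + 1 + 20 + 21 + 0 + 7 + 19 = 78; the blank must be 96 − 78 = 18.
Row 7 has 23 + 22 + 11 + 17 + 12 + 18 − 17 = 86; the blank must be 96 − 86 = 10.
Column 6 has 29 − 2 + 7 + 14 + 23 + 10 + 3 = 84; the blank must be 96 − 84 = 12.
Row 6 has -2 + 27 + 22 + 6 + 12 + 7 + 24 = 96; the blank must be 96 − 96 = 0.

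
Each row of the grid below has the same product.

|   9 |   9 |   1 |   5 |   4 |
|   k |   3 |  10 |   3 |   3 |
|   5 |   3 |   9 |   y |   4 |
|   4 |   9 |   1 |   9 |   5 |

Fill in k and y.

k = 6, y = 3

Rows 1 and 4 each multiply to 1620, so every row has product 1620.
Row 2: 3×10×3×3 = 270, so the missing entry is 1620 ÷ 270 = 6.
Row 3: 5×3×9×4 = 540, so the missing entry is 1620 ÷ 540 = 3.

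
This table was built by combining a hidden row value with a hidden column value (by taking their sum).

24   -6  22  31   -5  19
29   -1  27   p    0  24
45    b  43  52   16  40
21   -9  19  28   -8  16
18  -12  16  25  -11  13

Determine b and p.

The difference between any two rows is the same in every column — this is an addition table with the headers hidden.
Row 3 minus row 1 is 40 − 19 = 21, so its entry in column 2 is -6 + 21 = 15.
Row 2 minus row 1 is 24 − 19 = 5, so its entry in column 4 is 31 + 5 = 36.

b = 15, p = 36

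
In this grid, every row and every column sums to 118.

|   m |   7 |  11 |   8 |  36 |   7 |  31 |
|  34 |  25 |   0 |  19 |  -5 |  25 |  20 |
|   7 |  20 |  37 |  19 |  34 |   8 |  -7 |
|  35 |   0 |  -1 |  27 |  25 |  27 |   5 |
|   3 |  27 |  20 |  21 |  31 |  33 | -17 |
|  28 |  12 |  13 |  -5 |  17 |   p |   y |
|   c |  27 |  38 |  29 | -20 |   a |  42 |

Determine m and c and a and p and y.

Row 1 has 7 + 11 + 8 + 36 + 7 + 31 = 100; the blank must be 118 − 100 = 18.
Column 7 has 31 + 20 − 7 + 5 − 17 + 42 = 74; the blank must be 118 − 74 = 44.
Row 6 has 28 + 12 + 13 − 5 + 17 + 44 = 109; the blank must be 118 − 109 = 9.
Column 6 has 7 + 25 + 8 + 27 + 33 + 9 = 109; the blank must be 118 − 109 = 9.
Row 7 has 27 + 38 + 29 − 20 + 9 + 42 = 125; the blank must be 118 − 125 = -7.

m = 18, c = -7, a = 9, p = 9, y = 44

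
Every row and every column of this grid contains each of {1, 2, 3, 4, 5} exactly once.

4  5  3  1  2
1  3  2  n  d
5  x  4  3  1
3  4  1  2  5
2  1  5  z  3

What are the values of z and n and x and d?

z = 4, n = 5, x = 2, d = 4

Cell (3,2): row 3 already has {1, 3, 4, 5} → 2.
At (row 2, col 5): column 5 already has {1, 2, 3, 5}, so the value is 4.
Cell (2,4): row 2 already has {1, 2, 3, 4} → 5.
For row 5, column 4: row 5 already has {1, 2, 3, 5}; that leaves 4.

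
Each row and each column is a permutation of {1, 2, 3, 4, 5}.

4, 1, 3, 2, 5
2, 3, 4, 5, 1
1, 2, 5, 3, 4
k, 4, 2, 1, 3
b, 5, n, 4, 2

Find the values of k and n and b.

For row 5, column 3: column 3 already has {2, 3, 4, 5}; that leaves 1.
At (row 5, col 1): row 5 already has {1, 2, 4, 5}, so the value is 3.
At (row 4, col 1): row 4 already has {1, 2, 3, 4}, so the value is 5.

k = 5, n = 1, b = 3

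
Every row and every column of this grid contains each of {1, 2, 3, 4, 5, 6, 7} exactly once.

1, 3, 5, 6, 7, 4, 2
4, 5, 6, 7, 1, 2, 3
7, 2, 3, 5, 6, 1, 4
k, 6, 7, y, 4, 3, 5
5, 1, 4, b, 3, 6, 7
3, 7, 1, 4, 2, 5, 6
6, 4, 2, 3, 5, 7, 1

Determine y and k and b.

y = 1, k = 2, b = 2

For row 4, column 1: column 1 already has {1, 3, 4, 5, 6, 7}; that leaves 2.
Cell (4,4): row 4 already has {2, 3, 4, 5, 6, 7} → 1.
Cell (5,4): row 5 already has {1, 3, 4, 5, 6, 7} → 2.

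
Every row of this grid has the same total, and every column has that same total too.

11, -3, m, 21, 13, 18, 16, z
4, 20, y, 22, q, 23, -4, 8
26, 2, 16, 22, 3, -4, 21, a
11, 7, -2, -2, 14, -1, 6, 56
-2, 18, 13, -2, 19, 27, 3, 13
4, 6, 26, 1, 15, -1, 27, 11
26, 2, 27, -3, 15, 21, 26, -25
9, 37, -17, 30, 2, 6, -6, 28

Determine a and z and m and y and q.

Rows 4 and 5 both sum to 89, so that's the common total.
Row 3: 26 + 2 + 16 + 22 + 3 − 4 + 21 = 86, so its missing entry is 89 − 86 = 3.
Column 8: 8 + 3 + 56 + 13 + 11 − 25 + 28 = 94, so its missing entry is 89 − 94 = -5.
Column 5: 13 + 3 + 14 + 19 + 15 + 15 + 2 = 81, so its missing entry is 89 − 81 = 8.
Row 2: 4 + 20 + 22 + 8 + 23 − 4 + 8 = 81, so its missing entry is 89 − 81 = 8.
Row 1: 11 − 3 + 21 + 13 + 18 + 16 − 5 = 71, so its missing entry is 89 − 71 = 18.

a = 3, z = -5, m = 18, y = 8, q = 8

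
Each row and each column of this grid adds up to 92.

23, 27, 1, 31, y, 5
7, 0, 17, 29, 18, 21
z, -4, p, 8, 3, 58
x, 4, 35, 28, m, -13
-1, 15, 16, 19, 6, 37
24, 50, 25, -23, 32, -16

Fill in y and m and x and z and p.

y = 5, m = 28, x = 10, z = 29, p = -2

Row 1: 23 + 27 + 1 + 31 + 5 = 87, so its missing entry is 92 − 87 = 5.
Column 5: 5 + 18 + 3 + 6 + 32 = 64, so its missing entry is 92 − 64 = 28.
Row 4: 4 + 35 + 28 + 28 − 13 = 82, so its missing entry is 92 − 82 = 10.
Column 1: 23 + 7 + 10 − 1 + 24 = 63, so its missing entry is 92 − 63 = 29.
Row 3: 29 − 4 + 8 + 3 + 58 = 94, so its missing entry is 92 − 94 = -2.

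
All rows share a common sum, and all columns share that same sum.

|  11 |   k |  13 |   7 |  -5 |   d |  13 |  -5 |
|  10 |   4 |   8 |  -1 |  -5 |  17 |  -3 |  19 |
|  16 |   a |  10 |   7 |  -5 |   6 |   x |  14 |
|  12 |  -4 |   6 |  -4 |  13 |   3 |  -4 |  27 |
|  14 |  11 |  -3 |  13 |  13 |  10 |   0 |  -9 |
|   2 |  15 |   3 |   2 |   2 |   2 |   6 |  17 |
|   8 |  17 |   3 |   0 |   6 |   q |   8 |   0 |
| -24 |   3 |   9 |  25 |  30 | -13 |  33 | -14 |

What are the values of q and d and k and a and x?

Rows 2 and 4 both sum to 49, so that's the common total.
The known cells in row 7 total 42, leaving 49 − 42 = 7 for the blank.
The known cells in column 7 total 53, leaving 49 − 53 = -4 for the blank.
The known cells in row 3 total 44, leaving 49 − 44 = 5 for the blank.
The known cells in column 2 total 51, leaving 49 − 51 = -2 for the blank.
The known cells in row 1 total 32, leaving 49 − 32 = 17 for the blank.

q = 7, d = 17, k = -2, a = 5, x = -4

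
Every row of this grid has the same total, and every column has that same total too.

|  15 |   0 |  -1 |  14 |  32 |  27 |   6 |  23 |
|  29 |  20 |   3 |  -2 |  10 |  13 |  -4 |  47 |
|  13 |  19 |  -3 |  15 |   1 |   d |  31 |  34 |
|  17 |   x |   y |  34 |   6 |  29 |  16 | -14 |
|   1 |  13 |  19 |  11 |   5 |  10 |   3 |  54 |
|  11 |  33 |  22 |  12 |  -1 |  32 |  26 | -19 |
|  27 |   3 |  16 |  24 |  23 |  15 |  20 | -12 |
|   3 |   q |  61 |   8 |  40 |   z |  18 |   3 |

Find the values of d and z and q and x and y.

Rows 1 and 2 both sum to 116, so that's the common total.
Column 3 has -1 + 3 − 3 + 19 + 22 + 16 + 61 = 117; the blank must be 116 − 117 = -1.
Row 4 has 17 − 1 + 34 + 6 + 29 + 16 − 14 = 87; the blank must be 116 − 87 = 29.
Column 2 has 0 + 20 + 19 + 29 + 13 + 33 + 3 = 117; the blank must be 116 − 117 = -1.
Row 8 has 3 − 1 + 61 + 8 + 40 + 18 + 3 = 132; the blank must be 116 − 132 = -16.
Row 3 has 13 + 19 − 3 + 15 + 1 + 31 + 34 = 110; the blank must be 116 − 110 = 6.

d = 6, z = -16, q = -1, x = 29, y = -1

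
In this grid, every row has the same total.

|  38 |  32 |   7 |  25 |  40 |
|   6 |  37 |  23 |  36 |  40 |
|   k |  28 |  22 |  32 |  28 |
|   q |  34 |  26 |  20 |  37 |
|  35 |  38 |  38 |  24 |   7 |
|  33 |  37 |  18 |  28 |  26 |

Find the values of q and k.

q = 25, k = 32

Row 1 sums to 142 and so does row 2; that's the common total.
In row 4 the known cells total 117, leaving 142 − 117 = 25.
In row 3 the known cells total 110, leaving 142 − 110 = 32.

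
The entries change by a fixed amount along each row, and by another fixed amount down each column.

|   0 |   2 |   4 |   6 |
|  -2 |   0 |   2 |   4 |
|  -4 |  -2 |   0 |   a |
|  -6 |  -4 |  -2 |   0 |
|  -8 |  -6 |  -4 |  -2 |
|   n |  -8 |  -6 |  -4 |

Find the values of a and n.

a = 2, n = -10

Along each row the entries change by 2 per step; down each column they change by -2.
Row 3: from -4 at column 1, stepping by 2 to column 4 gives 2.
Row 6: from -8 at column 2, stepping by 2 to column 1 gives -10.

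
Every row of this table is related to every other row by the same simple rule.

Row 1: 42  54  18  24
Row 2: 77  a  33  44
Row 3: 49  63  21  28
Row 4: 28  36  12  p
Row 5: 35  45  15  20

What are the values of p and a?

p = 16, a = 99

Each row is a constant multiple of every other row — this is a multiplication table with the headers hidden.
Row 4 is 12/18 = 2/3 times row 1, so its entry in column 4 is 24 × 2/3 = 16.
Row 2 is 33/18 = 11/6 times row 1, so its entry in column 2 is 54 × 11/6 = 99.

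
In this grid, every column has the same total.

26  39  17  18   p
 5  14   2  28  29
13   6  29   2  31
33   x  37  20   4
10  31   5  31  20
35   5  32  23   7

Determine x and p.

x = 27, p = 31

Column 1 sums to 122 and so does column 4; that's the common total.
In column 2 the known cells total 95, leaving 122 − 95 = 27.
In column 5 the known cells total 91, leaving 122 − 91 = 31.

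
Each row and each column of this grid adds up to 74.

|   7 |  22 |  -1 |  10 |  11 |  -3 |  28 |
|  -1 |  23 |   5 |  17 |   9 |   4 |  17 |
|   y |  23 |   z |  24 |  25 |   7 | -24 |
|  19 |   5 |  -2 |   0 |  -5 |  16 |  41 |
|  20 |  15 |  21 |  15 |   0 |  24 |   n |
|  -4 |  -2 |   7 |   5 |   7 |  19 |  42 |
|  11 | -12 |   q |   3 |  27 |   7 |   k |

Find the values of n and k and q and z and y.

n = -21, k = -9, q = 47, z = -3, y = 22

The known cells in row 5 total 95, leaving 74 − 95 = -21 for the blank.
The known cells in column 1 total 52, leaving 74 − 52 = 22 for the blank.
The known cells in row 3 total 77, leaving 74 − 77 = -3 for the blank.
The known cells in column 3 total 27, leaving 74 − 27 = 47 for the blank.
The known cells in row 7 total 83, leaving 74 − 83 = -9 for the blank.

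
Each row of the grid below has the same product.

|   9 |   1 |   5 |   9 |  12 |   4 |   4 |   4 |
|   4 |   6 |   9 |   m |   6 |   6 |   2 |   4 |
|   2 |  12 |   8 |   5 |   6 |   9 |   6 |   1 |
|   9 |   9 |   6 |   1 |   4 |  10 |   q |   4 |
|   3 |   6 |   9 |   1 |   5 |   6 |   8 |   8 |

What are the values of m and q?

Rows 1 and 3 each multiply to 311040, so every row has product 311040.
Row 2: 4×6×9×6×6×2×4 = 62208, so the missing entry is 311040 ÷ 62208 = 5.
Row 4: 9×9×6×1×4×10×4 = 77760, so the missing entry is 311040 ÷ 77760 = 4.

m = 5, q = 4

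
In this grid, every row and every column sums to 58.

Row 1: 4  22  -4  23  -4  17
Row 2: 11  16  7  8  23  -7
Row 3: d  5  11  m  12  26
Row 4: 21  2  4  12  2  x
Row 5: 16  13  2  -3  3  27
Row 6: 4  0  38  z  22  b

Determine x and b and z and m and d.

x = 17, b = -22, z = 16, m = 2, d = 2

Column 1 has 4 + 11 + 21 + 16 + 4 = 56; the blank must be 58 − 56 = 2.
Row 3 has 2 + 5 + 11 + 12 + 26 = 56; the blank must be 58 − 56 = 2.
Column 4 has 23 + 8 + 2 + 12 − 3 = 42; the blank must be 58 − 42 = 16.
Row 6 has 4 + 0 + 38 + 16 + 22 = 80; the blank must be 58 − 80 = -22.
Row 4 has 21 + 2 + 4 + 12 + 2 = 41; the blank must be 58 − 41 = 17.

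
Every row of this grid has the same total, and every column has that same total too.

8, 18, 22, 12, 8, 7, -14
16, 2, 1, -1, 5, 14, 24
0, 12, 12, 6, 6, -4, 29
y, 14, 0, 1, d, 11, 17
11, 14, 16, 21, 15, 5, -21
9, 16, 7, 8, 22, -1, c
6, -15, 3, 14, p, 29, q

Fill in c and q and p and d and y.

c = 0, q = 26, p = -2, d = 7, y = 11

Rows 1 and 2 both sum to 61, so that's the common total.
The known cells in column 1 total 50, leaving 61 − 50 = 11 for the blank.
The known cells in row 4 total 54, leaving 61 − 54 = 7 for the blank.
The known cells in column 5 total 63, leaving 61 − 63 = -2 for the blank.
The known cells in row 6 total 61, leaving 61 − 61 = 0 for the blank.
The known cells in row 7 total 35, leaving 61 − 35 = 26 for the blank.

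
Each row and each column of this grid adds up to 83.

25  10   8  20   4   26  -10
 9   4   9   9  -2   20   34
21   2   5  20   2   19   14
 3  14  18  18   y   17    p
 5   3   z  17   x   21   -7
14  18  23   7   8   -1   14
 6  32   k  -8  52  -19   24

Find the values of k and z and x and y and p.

Row 7 has 6 + 32 − 8 + 52 − 19 + 24 = 87; the blank must be 83 − 87 = -4.
Column 3 has 8 + 9 + 5 + 18 + 23 − 4 = 59; the blank must be 83 − 59 = 24.
Row 5 has 5 + 3 + 24 + 17 + 21 − 7 = 63; the blank must be 83 − 63 = 20.
Column 5 has 4 − 2 + 2 + 20 + 8 + 52 = 84; the blank must be 83 − 84 = -1.
Row 4 has 3 + 14 + 18 + 18 − 1 + 17 = 69; the blank must be 83 − 69 = 14.

k = -4, z = 24, x = 20, y = -1, p = 14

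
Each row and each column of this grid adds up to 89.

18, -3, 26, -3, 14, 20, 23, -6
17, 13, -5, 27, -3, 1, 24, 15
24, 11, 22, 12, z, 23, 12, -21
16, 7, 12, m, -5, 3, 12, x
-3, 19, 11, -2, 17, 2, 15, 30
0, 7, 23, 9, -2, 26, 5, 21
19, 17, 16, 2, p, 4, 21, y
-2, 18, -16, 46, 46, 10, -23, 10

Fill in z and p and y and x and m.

Row 3 has 24 + 11 + 22 + 12 + 23 + 12 − 21 = 83; the blank must be 89 − 83 = 6.
Column 5 has 14 − 3 + 6 − 5 + 17 − 2 + 46 = 73; the blank must be 89 − 73 = 16.
Row 7 has 19 + 17 + 16 + 2 + 16 + 4 + 21 = 95; the blank must be 89 − 95 = -6.
Column 8 has -6 + 15 − 21 + 30 + 21 − 6 + 10 = 43; the blank must be 89 − 43 = 46.
Row 4 has 16 + 7 + 12 − 5 + 3 + 12 + 46 = 91; the blank must be 89 − 91 = -2.

z = 6, p = 16, y = -6, x = 46, m = -2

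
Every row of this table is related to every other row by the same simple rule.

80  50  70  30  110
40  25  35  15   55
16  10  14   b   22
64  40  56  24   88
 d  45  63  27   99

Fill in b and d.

Each row is a constant multiple of every other row — this is a multiplication table with the headers hidden.
Row 3 is 22/110 = 1/5 times row 1, so its entry in column 4 is 30 × 1/5 = 6.
Row 5 is 99/110 = 9/10 times row 1, so its entry in column 1 is 80 × 9/10 = 72.

b = 6, d = 72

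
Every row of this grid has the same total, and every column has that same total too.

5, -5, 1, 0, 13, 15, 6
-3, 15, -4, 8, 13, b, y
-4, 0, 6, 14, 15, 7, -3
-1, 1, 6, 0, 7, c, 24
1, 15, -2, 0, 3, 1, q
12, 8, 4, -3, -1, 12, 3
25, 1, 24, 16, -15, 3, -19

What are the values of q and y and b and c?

q = 17, y = 7, b = -1, c = -2

Rows 1 and 3 both sum to 35, so that's the common total.
The known cells in row 5 total 18, leaving 35 − 18 = 17 for the blank.
The known cells in column 7 total 28, leaving 35 − 28 = 7 for the blank.
The known cells in row 4 total 37, leaving 35 − 37 = -2 for the blank.
The known cells in row 2 total 36, leaving 35 − 36 = -1 for the blank.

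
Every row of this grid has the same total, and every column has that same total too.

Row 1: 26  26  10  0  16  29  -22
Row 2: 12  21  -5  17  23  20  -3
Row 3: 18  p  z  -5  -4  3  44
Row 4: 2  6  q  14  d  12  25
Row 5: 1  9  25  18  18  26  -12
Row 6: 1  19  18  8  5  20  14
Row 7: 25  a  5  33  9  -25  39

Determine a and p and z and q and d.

a = -1, p = 5, z = 24, q = 8, d = 18

Rows 1 and 2 both sum to 85, so that's the common total.
The known cells in column 5 total 67, leaving 85 − 67 = 18 for the blank.
The known cells in row 7 total 86, leaving 85 − 86 = -1 for the blank.
The known cells in column 2 total 80, leaving 85 − 80 = 5 for the blank.
The known cells in row 3 total 61, leaving 85 − 61 = 24 for the blank.
The known cells in row 4 total 77, leaving 85 − 77 = 8 for the blank.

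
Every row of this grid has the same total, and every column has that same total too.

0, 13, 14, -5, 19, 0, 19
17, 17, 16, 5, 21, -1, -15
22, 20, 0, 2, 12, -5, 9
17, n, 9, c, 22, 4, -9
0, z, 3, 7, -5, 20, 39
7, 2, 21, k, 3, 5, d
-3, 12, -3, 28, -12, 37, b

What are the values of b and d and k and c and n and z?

Rows 1 and 2 both sum to 60, so that's the common total.
Row 7 has -3 + 12 − 3 + 28 − 12 + 37 = 59; the blank must be 60 − 59 = 1.
Column 7 has 19 − 15 + 9 − 9 + 39 + 1 = 44; the blank must be 60 − 44 = 16.
Row 6 has 7 + 2 + 21 + 3 + 5 + 16 = 54; the blank must be 60 − 54 = 6.
Column 4 has -5 + 5 + 2 + 7 + 6 + 28 = 43; the blank must be 60 − 43 = 17.
Row 4 has 17 + 9 + 17 + 22 + 4 − 9 = 60; the blank must be 60 − 60 = 0.
Row 5 has 0 + 3 + 7 − 5 + 20 + 39 = 64; the blank must be 60 − 64 = -4.

b = 1, d = 16, k = 6, c = 17, n = 0, z = -4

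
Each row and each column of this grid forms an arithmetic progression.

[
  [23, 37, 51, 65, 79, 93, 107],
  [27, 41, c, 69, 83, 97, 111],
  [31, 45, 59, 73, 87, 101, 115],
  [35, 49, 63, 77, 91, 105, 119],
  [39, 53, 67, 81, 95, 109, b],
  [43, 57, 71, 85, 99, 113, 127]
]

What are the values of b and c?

Along each row the entries change by 14 per step; down each column they change by 4.
Row 5: from 39 at column 1, stepping by 14 to column 7 gives 123.
Row 2: from 27 at column 1, stepping by 14 to column 3 gives 55.

b = 123, c = 55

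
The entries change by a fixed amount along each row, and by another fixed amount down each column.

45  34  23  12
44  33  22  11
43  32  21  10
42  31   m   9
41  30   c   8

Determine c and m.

Along each row the entries change by -11 per step; down each column they change by -1.
Row 5: from 41 at column 1, stepping by -11 to column 3 gives 19.
Row 4: from 42 at column 1, stepping by -11 to column 3 gives 20.

c = 19, m = 20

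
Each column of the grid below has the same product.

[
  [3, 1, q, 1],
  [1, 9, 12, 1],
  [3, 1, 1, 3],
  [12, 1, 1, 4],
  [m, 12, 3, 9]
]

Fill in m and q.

Columns 2 and 4 each multiply to 108, so every column has product 108.
Column 1: 3×1×3×12 = 108, so the missing entry is 108 ÷ 108 = 1.
Column 3: 12×1×1×3 = 36, so the missing entry is 108 ÷ 36 = 3.

m = 1, q = 3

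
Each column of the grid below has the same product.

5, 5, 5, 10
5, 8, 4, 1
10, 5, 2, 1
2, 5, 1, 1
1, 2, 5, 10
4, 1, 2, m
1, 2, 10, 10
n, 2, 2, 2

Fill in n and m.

n = 4, m = 4

Columns 2 and 3 each multiply to 8000, so every column has product 8000.
Column 1: 5×5×10×2×1×4×1 = 2000, so the missing entry is 8000 ÷ 2000 = 4.
Column 4: 10×1×1×1×10×10×2 = 2000, so the missing entry is 8000 ÷ 2000 = 4.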